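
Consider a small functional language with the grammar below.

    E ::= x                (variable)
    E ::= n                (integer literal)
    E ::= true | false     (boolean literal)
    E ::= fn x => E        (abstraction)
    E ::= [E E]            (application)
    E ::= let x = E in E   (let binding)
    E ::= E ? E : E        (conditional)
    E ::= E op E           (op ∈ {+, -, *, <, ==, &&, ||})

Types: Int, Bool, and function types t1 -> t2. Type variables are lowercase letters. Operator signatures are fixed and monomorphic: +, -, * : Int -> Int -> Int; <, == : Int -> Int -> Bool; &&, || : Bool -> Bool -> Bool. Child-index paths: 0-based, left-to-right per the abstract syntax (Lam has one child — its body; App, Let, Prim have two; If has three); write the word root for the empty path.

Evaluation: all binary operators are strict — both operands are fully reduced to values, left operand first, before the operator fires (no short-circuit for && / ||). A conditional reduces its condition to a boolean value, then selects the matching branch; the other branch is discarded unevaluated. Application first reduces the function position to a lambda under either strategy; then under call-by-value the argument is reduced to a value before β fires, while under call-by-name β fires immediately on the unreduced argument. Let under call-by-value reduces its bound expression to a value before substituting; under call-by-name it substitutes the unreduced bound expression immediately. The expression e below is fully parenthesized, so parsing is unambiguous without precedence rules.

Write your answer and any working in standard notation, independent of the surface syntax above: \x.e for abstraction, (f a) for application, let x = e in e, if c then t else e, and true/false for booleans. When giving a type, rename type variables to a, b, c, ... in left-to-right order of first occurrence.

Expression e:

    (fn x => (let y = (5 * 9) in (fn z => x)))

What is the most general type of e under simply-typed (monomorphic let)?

Derivation:
  unify Int ~ Int
  unify Int ~ Int
let y : Int
x : a
\z._ : b -> a
\x._ : a -> b -> a

Answer: a -> b -> a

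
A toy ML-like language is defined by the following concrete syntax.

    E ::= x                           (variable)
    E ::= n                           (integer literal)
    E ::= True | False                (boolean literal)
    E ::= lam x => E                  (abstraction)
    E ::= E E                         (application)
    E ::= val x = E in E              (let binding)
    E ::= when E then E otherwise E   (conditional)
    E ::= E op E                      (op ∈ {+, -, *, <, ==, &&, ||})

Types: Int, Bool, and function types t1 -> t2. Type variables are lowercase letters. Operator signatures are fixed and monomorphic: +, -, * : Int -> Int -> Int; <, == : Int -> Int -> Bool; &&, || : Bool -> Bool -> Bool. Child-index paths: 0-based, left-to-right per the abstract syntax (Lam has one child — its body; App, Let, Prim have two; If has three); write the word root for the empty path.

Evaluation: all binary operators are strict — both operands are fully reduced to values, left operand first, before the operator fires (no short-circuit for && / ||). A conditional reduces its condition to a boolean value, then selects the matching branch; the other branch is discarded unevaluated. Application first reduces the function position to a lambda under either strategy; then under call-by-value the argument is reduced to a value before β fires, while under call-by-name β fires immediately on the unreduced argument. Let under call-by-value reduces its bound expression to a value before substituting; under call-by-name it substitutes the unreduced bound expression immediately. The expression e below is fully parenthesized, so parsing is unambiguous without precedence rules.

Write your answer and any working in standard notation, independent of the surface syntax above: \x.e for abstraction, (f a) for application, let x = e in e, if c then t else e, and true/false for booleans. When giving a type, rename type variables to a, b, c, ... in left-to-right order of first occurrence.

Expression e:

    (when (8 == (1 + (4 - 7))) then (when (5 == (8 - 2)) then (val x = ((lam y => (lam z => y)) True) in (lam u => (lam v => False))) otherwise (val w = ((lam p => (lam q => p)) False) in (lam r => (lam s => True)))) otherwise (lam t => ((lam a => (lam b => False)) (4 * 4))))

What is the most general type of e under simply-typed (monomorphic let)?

Answer: a -> b -> Bool

Working:
  unify Int ~ Int
  unify Int ~ Int
  unify Int ~ Int
  unify Int ~ Int
  unify Int ~ Int
  unify Int ~ Int
  unify Bool ~ Bool
  unify Int ~ Int
  unify Int ~ Int
  unify Int ~ Int
  unify Int ~ Int
  unify Bool ~ Bool
y : a
\z._ : b -> a
\y._ : a -> b -> a
  unify a -> b -> a ~ Bool -> c
  unify a ~ Bool
  unify b -> Bool ~ c
_ _ : b -> Bool
let x : b -> Bool
\v._ : e -> Bool
\u._ : d -> e -> Bool
p : f
\q._ : g -> f
\p._ : f -> g -> f
  unify f -> g -> f ~ Bool -> h
  unify f ~ Bool
  unify g -> Bool ~ h
_ _ : g -> Bool
let w : g -> Bool
\s._ : j -> Bool
\r._ : i -> j -> Bool
  unify d -> e -> Bool ~ i -> j -> Bool
  unify d ~ i
  unify e -> Bool ~ j -> Bool
  unify e ~ j
  unify Bool ~ Bool
\b._ : m -> Bool
\a._ : l -> m -> Bool
  unify Int ~ Int
  unify Int ~ Int
  unify l -> m -> Bool ~ Int -> n
  unify l ~ Int
  unify m -> Bool ~ n
_ _ : m -> Bool
\t._ : k -> m -> Bool
  unify i -> j -> Bool ~ k -> m -> Bool
  unify i ~ k
  unify j -> Bool ~ m -> Bool
  unify j ~ m
  unify Bool ~ Bool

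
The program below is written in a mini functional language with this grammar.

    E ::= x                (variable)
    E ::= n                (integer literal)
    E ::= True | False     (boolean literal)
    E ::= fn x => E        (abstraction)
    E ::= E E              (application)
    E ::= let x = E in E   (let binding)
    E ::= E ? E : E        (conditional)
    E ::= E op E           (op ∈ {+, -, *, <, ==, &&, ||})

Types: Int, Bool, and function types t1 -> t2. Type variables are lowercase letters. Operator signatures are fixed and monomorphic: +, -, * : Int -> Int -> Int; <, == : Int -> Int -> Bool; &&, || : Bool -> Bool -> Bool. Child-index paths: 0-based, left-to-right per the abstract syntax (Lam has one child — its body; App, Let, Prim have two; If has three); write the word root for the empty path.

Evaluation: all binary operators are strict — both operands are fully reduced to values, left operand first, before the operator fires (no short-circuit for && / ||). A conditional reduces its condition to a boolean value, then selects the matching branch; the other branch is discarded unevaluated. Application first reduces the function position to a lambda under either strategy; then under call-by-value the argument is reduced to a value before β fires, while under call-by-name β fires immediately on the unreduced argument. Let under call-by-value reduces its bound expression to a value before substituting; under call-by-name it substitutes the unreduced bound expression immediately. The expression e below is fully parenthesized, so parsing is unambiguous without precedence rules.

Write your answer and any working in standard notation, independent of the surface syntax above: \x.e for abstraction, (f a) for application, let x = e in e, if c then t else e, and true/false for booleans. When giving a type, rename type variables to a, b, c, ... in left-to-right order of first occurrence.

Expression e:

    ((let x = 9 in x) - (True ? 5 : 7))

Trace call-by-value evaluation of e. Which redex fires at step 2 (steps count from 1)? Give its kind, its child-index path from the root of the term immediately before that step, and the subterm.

Answer: if at 1 : (if true then 5 else 7)

Trace:
step 0: ((let x = 9 in x) - (if true then 5 else 7))
step 1: [let@0] (9 - (if true then 5 else 7))
step 2: [if@1] (9 - 5)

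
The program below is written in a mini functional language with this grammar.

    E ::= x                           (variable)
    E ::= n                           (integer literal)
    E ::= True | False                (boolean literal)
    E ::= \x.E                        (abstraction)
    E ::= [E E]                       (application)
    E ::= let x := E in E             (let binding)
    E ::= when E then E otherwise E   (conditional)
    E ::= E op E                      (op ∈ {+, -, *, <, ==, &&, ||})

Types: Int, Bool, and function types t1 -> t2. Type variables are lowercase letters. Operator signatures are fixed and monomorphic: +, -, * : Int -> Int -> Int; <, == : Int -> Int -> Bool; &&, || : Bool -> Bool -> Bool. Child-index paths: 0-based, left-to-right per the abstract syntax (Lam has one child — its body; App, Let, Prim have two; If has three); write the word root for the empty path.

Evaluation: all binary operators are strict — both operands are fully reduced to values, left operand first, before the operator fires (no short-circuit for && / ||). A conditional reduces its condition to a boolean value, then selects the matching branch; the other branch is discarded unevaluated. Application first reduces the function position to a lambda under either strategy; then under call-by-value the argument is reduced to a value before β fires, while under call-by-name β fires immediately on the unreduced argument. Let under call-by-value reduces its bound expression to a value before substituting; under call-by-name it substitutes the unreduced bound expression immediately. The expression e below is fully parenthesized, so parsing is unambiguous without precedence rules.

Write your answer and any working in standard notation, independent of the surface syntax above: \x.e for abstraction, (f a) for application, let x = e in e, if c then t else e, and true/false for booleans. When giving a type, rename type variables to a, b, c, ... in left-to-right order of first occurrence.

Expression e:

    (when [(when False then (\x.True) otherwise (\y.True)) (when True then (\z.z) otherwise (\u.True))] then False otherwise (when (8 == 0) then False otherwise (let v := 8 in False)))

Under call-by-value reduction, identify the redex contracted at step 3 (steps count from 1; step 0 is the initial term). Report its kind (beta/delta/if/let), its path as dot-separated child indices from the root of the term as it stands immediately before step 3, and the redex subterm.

Derivation:
step 0: (if ((if false then (\x.true) else (\y.true)) (if true then (\z.z) else (\u.true))) then false else (if (8 == 0) then false else (let v = 8 in false)))
step 1: [if@0.0] (if ((\y.true) (if true then (\z.z) else (\u.true))) then false else (if (8 == 0) then false else (let v = 8 in false)))
step 2: [if@0.1] (if ((\y.true) (\z.z)) then false else (if (8 == 0) then false else (let v = 8 in false)))
step 3: [beta@0] (if true then false else (if (8 == 0) then false else (let v = 8 in false)))

Answer: beta at 0 : ((\y.true) (\z.z))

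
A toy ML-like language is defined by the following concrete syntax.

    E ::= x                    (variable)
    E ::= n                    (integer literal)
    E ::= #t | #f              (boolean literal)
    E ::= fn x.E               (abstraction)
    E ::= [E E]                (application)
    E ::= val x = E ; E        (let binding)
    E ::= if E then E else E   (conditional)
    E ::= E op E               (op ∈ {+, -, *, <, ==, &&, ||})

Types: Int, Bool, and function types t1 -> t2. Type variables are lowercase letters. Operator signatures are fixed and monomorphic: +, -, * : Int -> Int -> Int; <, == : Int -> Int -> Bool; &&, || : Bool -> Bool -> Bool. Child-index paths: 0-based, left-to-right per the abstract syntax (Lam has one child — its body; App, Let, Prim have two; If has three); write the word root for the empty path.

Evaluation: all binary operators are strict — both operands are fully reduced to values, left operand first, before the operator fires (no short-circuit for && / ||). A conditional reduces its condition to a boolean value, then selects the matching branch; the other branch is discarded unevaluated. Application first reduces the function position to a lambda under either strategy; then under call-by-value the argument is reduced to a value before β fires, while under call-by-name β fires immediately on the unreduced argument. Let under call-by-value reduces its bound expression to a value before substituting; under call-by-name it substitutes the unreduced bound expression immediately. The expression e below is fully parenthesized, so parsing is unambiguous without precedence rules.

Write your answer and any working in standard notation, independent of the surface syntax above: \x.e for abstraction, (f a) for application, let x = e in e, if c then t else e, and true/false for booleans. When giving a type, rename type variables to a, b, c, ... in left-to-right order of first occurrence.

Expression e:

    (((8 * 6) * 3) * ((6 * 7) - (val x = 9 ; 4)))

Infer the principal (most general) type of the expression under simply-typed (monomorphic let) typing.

Trace:
  unify Int ~ Int
  unify Int ~ Int
  unify Int ~ Int
  unify Int ~ Int
  unify Int ~ Int
  unify Int ~ Int
  unify Int ~ Int
  unify Int ~ Int
let x : Int
  unify Int ~ Int
  unify Int ~ Int

Answer: Int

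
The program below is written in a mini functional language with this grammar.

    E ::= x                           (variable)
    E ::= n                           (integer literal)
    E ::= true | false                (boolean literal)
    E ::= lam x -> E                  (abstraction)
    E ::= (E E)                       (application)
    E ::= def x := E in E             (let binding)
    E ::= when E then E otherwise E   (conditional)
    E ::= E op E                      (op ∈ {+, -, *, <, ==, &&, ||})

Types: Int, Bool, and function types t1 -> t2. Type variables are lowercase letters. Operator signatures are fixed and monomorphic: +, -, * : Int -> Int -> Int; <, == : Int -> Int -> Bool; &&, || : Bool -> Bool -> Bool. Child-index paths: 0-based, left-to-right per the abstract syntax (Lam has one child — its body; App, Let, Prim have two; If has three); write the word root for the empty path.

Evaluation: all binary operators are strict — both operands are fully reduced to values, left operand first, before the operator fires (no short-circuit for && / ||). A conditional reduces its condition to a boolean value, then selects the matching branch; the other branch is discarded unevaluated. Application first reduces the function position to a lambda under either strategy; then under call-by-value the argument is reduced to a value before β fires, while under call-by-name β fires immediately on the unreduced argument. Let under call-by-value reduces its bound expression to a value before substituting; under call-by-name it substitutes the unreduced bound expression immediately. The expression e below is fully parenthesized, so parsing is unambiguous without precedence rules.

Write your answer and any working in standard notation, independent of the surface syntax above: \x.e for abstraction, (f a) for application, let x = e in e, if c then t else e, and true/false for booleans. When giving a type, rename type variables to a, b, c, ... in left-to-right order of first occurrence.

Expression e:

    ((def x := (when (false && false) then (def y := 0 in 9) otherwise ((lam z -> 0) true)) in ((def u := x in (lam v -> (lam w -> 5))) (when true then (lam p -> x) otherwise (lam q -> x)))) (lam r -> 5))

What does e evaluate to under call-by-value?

Answer: 5

Trace:
step 0: ((let x = (if (false && false) then (let y = 0 in 9) else ((\z.0) true)) in ((let u = x in (\v.(\w.5))) (if true then (\p.x) else (\q.x)))) (\r.5))
step 1: [delta@0.0.0] ((let x = (if false then (let y = 0 in 9) else ((\z.0) true)) in ((let u = x in (\v.(\w.5))) (if true then (\p.x) else (\q.x)))) (\r.5))
step 2: [if@0.0] ((let x = ((\z.0) true) in ((let u = x in (\v.(\w.5))) (if true then (\p.x) else (\q.x)))) (\r.5))
step 3: [beta@0.0] ((let x = 0 in ((let u = x in (\v.(\w.5))) (if true then (\p.x) else (\q.x)))) (\r.5))
step 4: [let@0] (((let u = 0 in (\v.(\w.5))) (if true then (\p.0) else (\q.0))) (\r.5))
step 5: [let@0.0] (((\v.(\w.5)) (if true then (\p.0) else (\q.0))) (\r.5))
step 6: [if@0.1] (((\v.(\w.5)) (\p.0)) (\r.5))
step 7: [beta@0] ((\w.5) (\r.5))
step 8: [beta@root] 5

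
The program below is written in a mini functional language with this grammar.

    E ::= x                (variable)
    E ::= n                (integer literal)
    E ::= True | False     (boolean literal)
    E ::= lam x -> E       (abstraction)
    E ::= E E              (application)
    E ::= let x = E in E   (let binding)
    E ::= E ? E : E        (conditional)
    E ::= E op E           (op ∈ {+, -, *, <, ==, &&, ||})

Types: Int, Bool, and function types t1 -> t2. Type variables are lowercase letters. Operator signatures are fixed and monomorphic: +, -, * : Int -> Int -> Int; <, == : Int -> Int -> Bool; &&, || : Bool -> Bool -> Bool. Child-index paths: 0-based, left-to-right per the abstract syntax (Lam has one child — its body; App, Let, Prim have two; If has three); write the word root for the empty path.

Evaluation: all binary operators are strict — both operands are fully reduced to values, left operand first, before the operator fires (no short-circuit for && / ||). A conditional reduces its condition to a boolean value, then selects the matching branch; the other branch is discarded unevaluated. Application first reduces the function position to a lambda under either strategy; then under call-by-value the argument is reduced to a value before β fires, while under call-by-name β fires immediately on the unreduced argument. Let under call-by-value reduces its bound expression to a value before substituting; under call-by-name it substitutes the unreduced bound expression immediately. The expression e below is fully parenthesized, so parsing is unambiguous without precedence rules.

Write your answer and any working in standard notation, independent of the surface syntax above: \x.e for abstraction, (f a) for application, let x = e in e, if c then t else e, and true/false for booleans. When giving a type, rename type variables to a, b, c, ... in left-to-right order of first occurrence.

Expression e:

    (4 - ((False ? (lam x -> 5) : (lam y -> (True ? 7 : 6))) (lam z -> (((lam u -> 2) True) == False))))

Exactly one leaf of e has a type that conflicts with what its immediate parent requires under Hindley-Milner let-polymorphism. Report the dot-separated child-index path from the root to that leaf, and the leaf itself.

Answer: 1.1.0.1 : false

Working:
  unify Int ~ Int
  unify Bool ~ Bool
\x._ : a -> Int
  unify Bool ~ Bool
  unify Int ~ Int
\y._ : b -> Int
  unify a -> Int ~ b -> Int
  unify a ~ b
  unify Int ~ Int
\u._ : d -> Int
  unify d -> Int ~ Bool -> e
  unify d ~ Bool
  unify Int ~ e
_ _ : Int
  unify Int ~ Int
  unify Bool ~ Int
  FAIL: mismatch Bool ~ Int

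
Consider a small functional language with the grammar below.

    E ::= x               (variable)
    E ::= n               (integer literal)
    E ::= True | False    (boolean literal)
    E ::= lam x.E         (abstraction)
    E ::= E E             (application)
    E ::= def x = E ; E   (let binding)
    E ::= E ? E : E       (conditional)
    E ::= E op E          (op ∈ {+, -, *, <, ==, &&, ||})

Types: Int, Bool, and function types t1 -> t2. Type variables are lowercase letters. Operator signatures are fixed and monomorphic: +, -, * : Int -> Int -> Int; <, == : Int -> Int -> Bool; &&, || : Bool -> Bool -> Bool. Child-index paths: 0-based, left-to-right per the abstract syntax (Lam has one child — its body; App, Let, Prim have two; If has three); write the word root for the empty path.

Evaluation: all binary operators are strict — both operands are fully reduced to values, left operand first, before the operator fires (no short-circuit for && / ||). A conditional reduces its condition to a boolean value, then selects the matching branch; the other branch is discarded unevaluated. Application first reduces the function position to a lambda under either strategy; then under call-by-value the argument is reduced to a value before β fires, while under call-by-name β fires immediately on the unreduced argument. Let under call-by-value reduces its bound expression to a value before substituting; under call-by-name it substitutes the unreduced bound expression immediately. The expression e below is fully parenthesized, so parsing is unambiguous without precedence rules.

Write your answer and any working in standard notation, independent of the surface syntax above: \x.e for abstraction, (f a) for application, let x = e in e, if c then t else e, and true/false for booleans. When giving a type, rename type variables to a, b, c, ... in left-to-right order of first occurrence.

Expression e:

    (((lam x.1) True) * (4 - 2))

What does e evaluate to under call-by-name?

Trace:
step 0: (((\x.1) true) * (4 - 2))
step 1: [beta@0] (1 * (4 - 2))
step 2: [delta@1] (1 * 2)
step 3: [delta@root] 2

Answer: 2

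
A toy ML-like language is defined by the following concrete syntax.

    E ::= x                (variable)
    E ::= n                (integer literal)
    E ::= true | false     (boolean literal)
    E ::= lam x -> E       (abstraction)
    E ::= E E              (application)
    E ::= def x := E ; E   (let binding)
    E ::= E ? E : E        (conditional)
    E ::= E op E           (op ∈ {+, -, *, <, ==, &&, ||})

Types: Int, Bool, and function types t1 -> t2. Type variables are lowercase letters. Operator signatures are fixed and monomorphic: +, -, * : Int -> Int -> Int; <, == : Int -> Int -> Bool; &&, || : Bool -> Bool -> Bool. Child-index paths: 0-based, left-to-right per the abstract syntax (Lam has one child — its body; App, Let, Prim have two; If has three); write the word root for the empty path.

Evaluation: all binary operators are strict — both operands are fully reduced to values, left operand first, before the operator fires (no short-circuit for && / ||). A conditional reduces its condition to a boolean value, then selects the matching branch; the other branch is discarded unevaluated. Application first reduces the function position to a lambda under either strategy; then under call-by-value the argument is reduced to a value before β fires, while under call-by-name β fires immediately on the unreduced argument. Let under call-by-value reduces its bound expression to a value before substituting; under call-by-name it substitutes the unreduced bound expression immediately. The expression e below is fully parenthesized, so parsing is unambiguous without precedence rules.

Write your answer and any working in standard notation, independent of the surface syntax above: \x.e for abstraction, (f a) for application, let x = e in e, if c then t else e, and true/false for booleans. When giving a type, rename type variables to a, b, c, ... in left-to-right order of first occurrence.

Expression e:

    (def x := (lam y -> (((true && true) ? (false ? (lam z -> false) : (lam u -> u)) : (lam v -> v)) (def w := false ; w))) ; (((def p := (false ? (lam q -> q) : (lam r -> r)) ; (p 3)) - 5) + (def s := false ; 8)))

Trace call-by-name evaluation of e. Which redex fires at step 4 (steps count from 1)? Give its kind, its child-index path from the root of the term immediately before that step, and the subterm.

Answer: beta at 0.0 : ((\r.r) 3)

Derivation:
step 0: (let x = (\y.((if (true && true) then (if false then (\z.false) else (\u.u)) else (\v.v)) (let w = false in w))) in (((let p = (if false then (\q.q) else (\r.r)) in (p 3)) - 5) + (let s = false in 8)))
step 1: [let@root] (((let p = (if false then (\q.q) else (\r.r)) in (p 3)) - 5) + (let s = false in 8))
step 2: [let@0.0] ((((if false then (\q.q) else (\r.r)) 3) - 5) + (let s = false in 8))
step 3: [if@0.0.0] ((((\r.r) 3) - 5) + (let s = false in 8))
step 4: [beta@0.0] ((3 - 5) + (let s = false in 8))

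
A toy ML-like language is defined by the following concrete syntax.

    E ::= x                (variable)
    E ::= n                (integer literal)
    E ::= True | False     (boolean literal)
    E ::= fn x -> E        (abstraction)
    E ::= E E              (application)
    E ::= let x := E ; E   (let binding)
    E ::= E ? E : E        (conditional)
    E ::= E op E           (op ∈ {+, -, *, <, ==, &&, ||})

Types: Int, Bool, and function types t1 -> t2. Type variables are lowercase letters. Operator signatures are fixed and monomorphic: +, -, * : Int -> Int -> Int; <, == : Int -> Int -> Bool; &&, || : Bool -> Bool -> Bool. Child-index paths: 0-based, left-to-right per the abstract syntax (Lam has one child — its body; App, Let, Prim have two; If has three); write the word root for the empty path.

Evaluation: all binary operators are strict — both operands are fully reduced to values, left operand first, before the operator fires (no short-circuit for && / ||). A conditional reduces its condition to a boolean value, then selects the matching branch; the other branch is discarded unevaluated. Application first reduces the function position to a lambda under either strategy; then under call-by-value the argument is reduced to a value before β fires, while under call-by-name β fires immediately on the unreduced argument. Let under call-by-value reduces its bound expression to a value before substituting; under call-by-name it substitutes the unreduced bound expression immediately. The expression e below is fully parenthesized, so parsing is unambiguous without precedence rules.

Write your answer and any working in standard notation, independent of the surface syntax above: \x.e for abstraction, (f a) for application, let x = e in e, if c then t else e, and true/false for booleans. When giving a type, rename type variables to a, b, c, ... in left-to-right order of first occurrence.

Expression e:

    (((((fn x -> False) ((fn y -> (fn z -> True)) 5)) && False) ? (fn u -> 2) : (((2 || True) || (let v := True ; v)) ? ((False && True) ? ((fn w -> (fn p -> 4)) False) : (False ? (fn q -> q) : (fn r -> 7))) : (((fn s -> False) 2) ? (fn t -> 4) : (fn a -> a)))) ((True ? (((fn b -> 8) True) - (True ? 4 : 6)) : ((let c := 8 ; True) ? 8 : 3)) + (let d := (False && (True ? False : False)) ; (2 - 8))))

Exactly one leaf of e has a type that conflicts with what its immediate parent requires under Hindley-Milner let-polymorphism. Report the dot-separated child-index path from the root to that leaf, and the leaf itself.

Answer: 0.2.0.0.0 : 2

Derivation:
\x._ : a -> Bool
\z._ : c -> Bool
\y._ : b -> c -> Bool
  unify b -> c -> Bool ~ Int -> d
  unify b ~ Int
  unify c -> Bool ~ d
_ _ : c -> Bool
  unify a -> Bool ~ (c -> Bool) -> e
  unify a ~ c -> Bool
  unify Bool ~ e
_ _ : Bool
  unify Bool ~ Bool
  unify Bool ~ Bool
  unify Bool ~ Bool
\u._ : f -> Int
  unify Int ~ Bool
  FAIL: mismatch Int ~ Bool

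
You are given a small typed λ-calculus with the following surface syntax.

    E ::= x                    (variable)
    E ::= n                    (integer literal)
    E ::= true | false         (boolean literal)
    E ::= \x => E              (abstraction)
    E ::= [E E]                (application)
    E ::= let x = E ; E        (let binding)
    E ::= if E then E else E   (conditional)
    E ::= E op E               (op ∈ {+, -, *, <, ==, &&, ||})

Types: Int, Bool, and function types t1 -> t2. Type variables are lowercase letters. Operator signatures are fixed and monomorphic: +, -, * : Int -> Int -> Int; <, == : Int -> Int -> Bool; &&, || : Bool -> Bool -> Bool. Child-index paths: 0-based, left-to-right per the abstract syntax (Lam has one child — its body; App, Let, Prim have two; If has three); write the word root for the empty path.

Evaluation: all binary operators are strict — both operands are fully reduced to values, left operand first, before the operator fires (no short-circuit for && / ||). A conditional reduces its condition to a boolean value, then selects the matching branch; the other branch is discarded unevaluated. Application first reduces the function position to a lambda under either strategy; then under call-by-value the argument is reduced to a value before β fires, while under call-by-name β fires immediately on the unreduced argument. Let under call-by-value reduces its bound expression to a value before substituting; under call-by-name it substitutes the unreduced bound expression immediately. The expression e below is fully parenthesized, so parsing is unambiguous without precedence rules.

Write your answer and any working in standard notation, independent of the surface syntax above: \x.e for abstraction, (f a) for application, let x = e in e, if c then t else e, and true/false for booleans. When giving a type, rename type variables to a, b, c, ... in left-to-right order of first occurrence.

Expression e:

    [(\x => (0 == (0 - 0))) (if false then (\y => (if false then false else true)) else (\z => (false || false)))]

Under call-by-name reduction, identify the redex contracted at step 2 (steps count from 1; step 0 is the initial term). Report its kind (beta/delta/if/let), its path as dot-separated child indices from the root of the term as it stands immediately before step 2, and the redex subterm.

Answer: delta at 1 : (0 - 0)

Derivation:
step 0: ((\x.(0 == (0 - 0))) (if false then (\y.(if false then false else true)) else (\z.(false || false))))
step 1: [beta@root] (0 == (0 - 0))
step 2: [delta@1] (0 == 0)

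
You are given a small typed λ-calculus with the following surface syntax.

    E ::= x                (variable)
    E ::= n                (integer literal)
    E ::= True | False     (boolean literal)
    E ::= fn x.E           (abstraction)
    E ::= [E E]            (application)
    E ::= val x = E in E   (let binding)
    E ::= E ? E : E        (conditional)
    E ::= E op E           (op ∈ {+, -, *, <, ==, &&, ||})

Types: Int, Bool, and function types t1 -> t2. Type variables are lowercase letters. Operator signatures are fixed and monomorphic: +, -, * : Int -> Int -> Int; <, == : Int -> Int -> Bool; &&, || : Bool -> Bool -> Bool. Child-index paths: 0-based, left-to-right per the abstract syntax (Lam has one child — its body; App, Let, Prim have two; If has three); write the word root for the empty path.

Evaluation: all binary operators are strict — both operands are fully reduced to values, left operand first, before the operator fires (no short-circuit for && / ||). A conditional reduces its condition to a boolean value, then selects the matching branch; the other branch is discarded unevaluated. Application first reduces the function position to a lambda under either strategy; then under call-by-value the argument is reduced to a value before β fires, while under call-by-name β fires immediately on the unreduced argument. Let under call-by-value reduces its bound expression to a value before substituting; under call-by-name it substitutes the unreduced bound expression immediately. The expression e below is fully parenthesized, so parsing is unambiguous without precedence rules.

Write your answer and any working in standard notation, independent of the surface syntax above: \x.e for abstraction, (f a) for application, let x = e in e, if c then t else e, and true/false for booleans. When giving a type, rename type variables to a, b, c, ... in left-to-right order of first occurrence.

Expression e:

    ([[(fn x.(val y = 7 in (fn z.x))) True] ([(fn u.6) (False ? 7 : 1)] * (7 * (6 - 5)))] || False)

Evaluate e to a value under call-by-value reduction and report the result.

Answer: true

Derivation:
step 0: ((((\x.(let y = 7 in (\z.x))) true) (((\u.6) (if false then 7 else 1)) * (7 * (6 - 5)))) || false)
step 1: [beta@0.0] (((let y = 7 in (\z.true)) (((\u.6) (if false then 7 else 1)) * (7 * (6 - 5)))) || false)
step 2: [let@0.0] (((\z.true) (((\u.6) (if false then 7 else 1)) * (7 * (6 - 5)))) || false)
step 3: [if@0.1.0.1] (((\z.true) (((\u.6) 1) * (7 * (6 - 5)))) || false)
step 4: [beta@0.1.0] (((\z.true) (6 * (7 * (6 - 5)))) || false)
step 5: [delta@0.1.1.1] (((\z.true) (6 * (7 * 1))) || false)
step 6: [delta@0.1.1] (((\z.true) (6 * 7)) || false)
step 7: [delta@0.1] (((\z.true) 42) || false)
step 8: [beta@0] (true || false)
step 9: [delta@root] true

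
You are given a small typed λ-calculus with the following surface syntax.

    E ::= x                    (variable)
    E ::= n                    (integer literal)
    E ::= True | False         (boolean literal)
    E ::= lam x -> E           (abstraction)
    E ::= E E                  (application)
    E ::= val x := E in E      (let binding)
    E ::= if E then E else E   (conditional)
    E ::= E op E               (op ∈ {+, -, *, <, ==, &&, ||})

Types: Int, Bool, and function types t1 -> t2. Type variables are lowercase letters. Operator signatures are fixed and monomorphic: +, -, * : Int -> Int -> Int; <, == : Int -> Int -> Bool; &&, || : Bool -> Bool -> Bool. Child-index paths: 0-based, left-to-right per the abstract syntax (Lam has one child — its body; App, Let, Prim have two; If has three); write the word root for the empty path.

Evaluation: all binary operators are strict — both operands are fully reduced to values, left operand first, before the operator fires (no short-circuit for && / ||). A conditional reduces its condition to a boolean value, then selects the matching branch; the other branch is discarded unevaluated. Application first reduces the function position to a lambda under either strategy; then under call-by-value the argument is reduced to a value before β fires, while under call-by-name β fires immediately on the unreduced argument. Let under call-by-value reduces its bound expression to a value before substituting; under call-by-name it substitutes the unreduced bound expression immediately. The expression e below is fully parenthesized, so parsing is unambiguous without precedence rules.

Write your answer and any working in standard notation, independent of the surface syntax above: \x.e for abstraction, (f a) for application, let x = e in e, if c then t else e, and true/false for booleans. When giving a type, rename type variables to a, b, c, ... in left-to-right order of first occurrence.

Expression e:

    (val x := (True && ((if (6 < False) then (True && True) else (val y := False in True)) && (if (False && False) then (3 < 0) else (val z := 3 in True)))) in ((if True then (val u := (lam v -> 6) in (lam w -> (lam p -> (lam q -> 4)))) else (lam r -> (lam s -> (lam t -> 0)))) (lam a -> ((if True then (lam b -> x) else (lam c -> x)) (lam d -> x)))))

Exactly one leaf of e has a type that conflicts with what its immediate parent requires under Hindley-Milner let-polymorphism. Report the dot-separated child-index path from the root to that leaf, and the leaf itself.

Answer: 0.1.0.0.1 : false

Derivation:
  unify Bool ~ Bool
  unify Int ~ Int
  unify Bool ~ Int
  FAIL: mismatch Bool ~ Int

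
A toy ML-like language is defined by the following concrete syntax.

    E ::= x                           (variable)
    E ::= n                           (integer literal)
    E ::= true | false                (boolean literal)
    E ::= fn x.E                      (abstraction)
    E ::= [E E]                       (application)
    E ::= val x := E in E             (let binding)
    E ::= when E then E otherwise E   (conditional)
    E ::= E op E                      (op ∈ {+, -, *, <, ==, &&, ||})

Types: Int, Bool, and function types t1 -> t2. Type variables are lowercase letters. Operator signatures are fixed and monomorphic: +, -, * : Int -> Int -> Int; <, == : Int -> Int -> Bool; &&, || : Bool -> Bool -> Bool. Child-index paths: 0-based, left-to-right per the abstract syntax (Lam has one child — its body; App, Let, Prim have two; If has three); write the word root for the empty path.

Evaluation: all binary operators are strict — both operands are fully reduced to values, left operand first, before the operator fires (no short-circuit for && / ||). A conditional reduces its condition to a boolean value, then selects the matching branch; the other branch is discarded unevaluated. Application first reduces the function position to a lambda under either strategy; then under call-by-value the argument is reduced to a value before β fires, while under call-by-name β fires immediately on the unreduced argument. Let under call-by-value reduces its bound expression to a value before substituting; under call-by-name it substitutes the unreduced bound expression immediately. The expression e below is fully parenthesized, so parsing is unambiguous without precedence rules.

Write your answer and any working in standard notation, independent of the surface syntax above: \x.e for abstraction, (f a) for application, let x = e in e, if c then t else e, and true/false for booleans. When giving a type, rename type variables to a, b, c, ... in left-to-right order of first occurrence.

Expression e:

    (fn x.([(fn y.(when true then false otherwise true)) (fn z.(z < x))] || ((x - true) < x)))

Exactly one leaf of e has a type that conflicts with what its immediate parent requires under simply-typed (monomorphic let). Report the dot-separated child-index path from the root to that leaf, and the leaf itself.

Working:
  unify Bool ~ Bool
  unify Bool ~ Bool
\y._ : b -> Bool
z : c
  unify c ~ Int
x : a
  unify a ~ Int
\z._ : Int -> Bool
  unify b -> Bool ~ (Int -> Bool) -> d
  unify b ~ Int -> Bool
  unify Bool ~ d
_ _ : Bool
  unify Bool ~ Bool
x : Int
  unify Int ~ Int
  unify Bool ~ Int
  FAIL: mismatch Bool ~ Int

Answer: 0.1.0.1 : true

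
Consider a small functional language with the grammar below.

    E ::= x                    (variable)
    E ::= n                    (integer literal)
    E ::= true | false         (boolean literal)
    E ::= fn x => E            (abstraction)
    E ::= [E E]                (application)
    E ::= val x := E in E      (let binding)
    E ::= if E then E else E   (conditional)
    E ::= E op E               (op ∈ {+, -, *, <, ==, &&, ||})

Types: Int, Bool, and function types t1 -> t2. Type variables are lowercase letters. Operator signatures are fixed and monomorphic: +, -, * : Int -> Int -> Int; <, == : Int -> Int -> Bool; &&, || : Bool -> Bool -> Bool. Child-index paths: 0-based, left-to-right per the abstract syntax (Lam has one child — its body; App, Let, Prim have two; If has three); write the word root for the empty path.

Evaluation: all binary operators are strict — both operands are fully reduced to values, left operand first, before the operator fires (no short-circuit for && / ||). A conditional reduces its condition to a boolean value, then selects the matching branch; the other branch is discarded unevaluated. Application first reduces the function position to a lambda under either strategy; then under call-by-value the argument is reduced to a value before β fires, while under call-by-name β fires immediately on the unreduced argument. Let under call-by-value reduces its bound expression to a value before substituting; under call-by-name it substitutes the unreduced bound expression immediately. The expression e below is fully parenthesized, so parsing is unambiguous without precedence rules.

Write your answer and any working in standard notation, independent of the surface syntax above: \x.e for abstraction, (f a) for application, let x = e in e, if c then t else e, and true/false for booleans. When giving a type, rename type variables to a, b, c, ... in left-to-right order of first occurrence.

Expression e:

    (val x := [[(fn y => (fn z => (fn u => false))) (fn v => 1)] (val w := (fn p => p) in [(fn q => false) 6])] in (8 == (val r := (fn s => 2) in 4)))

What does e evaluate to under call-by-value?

Working:
step 0: (let x = (((\y.(\z.(\u.false))) (\v.1)) (let w = (\p.p) in ((\q.false) 6))) in (8 == (let r = (\s.2) in 4)))
step 1: [beta@0.0] (let x = ((\z.(\u.false)) (let w = (\p.p) in ((\q.false) 6))) in (8 == (let r = (\s.2) in 4)))
step 2: [let@0.1] (let x = ((\z.(\u.false)) ((\q.false) 6)) in (8 == (let r = (\s.2) in 4)))
step 3: [beta@0.1] (let x = ((\z.(\u.false)) false) in (8 == (let r = (\s.2) in 4)))
step 4: [beta@0] (let x = (\u.false) in (8 == (let r = (\s.2) in 4)))
step 5: [let@root] (8 == (let r = (\s.2) in 4))
step 6: [let@1] (8 == 4)
step 7: [delta@root] false

Answer: false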